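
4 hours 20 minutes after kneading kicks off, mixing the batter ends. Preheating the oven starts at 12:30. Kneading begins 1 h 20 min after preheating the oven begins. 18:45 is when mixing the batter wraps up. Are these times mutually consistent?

Kneading starts at 12:30 + 80 min = 13:50.
Mixing the batter ends at 13:50 + 260 min = 18:10.
But mixing the batter is also said to end at 18:45 — a 35-minute conflict.

No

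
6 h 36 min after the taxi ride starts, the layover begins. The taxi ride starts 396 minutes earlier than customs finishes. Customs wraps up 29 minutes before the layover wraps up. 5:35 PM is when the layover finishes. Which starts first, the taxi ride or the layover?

the taxi ride

Customs ends at 5:35 PM − 29 min = 5:06 PM.
The taxi ride starts at 5:06 PM − 396 min = 10:30 AM.
The layover starts at 10:30 AM + 396 min = 5:06 PM.
The taxi ride starts at 10:30 AM and the layover starts at 5:06 PM, so the taxi ride is first.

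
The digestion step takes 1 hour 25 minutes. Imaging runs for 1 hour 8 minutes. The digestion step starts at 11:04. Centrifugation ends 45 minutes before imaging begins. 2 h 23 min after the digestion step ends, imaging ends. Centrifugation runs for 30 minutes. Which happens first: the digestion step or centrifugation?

the digestion step

The digestion step ends at 11:04 + 85 min = 12:29.
Imaging ends at 12:29 + 143 min = 14:52.
Imaging starts at 14:52 − 68 min = 13:44.
Centrifugation ends at 13:44 − 45 min = 12:59.
Centrifugation starts at 12:59 − 30 min = 12:29.
The digestion step starts at 11:04 and centrifugation starts at 12:29, so the digestion step is first.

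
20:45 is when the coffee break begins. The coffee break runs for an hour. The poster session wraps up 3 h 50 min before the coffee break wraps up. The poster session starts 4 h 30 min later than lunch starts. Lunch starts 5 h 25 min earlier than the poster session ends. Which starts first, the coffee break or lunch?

The coffee break ends at 20:45 + 60 min = 21:45.
The poster session ends at 21:45 − 230 min = 17:55.
Lunch starts at 17:55 − 325 min = 12:30.
The coffee break starts at 20:45 and lunch starts at 12:30, so lunch is first.

lunch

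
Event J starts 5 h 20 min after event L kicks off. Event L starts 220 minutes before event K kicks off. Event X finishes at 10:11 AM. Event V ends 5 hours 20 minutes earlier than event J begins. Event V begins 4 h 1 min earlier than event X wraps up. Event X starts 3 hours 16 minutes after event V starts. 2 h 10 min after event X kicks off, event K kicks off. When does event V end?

Event V starts at 10:11 AM − 241 min = 6:10 AM.
Event X starts at 6:10 AM + 196 min = 9:26 AM.
Event K starts at 9:26 AM + 130 min = 11:36 AM.
Event L starts at 11:36 AM − 220 min = 7:56 AM.
Event J starts at 7:56 AM + 320 min = 1:16 PM.
Event V ends at 1:16 PM − 320 min = 7:56 AM.

7:56 AM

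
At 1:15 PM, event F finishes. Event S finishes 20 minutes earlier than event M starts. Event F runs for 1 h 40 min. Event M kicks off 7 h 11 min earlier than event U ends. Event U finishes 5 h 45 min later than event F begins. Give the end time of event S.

Event F starts at 1:15 PM − 100 min = 11:35 AM.
Event U ends at 11:35 AM + 345 min = 5:20 PM.
Event M starts at 5:20 PM − 431 min = 10:09 AM.
Event S ends at 10:09 AM − 20 min = 9:49 AM.

9:49 AM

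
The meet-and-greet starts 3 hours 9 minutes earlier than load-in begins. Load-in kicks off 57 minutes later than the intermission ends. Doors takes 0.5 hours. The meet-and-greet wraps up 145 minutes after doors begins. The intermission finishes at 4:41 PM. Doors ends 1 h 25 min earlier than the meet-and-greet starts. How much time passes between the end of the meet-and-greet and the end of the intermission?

1 hour 42 minutes

Load-in starts at 4:41 PM + 57 min = 5:38 PM.
The meet-and-greet starts at 5:38 PM − 189 min = 2:29 PM.
Doors ends at 2:29 PM − 85 min = 1:04 PM.
Doors starts at 1:04 PM − 30 min = 12:34 PM.
The meet-and-greet ends at 12:34 PM + 145 min = 2:59 PM.
From 2:59 PM to 4:41 PM is 1 hour 42 minutes.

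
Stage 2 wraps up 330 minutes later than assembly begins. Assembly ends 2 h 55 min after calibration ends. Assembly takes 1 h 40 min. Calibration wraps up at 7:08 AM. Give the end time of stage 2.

1:53 PM

Assembly ends at 7:08 AM + 175 min = 10:03 AM.
Assembly starts at 10:03 AM − 100 min = 8:23 AM.
Stage 2 ends at 8:23 AM + 330 min = 1:53 PM.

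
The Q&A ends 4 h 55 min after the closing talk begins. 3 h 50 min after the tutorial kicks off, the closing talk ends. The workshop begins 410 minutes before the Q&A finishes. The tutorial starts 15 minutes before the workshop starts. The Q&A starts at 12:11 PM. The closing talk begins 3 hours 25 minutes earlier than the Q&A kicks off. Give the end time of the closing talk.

10:26 AM

The closing talk starts at 12:11 PM − 205 min = 8:46 AM.
The Q&A ends at 8:46 AM + 295 min = 1:41 PM.
The workshop starts at 1:41 PM − 410 min = 6:51 AM.
The tutorial starts at 6:51 AM − 15 min = 6:36 AM.
The closing talk ends at 6:36 AM + 230 min = 10:26 AM.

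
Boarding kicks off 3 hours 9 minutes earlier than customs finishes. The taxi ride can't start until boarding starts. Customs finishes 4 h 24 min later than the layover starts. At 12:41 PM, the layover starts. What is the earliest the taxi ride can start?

1:56 PM

Customs ends at 12:41 PM + 264 min = 5:05 PM.
Boarding starts at 5:05 PM − 189 min = 1:56 PM.
The taxi ride is bounded by boarding, so the earliest it can start is 1:56 PM.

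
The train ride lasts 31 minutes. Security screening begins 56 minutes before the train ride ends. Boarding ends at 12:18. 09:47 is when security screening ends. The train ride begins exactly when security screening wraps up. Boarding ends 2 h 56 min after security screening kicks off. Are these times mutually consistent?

Yes

The train ride starts at 09:47.
The train ride ends at 09:47 + 31 min = 10:18.
Security screening starts at 10:18 − 56 min = 09:22.
Boarding ends at 09:22 + 176 min = 12:18.
That matches the stated 12:18, so the schedule is consistent.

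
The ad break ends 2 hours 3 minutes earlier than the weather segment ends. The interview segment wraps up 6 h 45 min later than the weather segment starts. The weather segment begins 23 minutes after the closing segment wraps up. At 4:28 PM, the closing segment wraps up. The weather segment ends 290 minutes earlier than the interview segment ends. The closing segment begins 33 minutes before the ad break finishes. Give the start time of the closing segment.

4:10 PM

The weather segment starts at 4:28 PM + 23 min = 4:51 PM.
The interview segment ends at 4:51 PM + 405 min = 11:36 PM.
The weather segment ends at 11:36 PM − 290 min = 6:46 PM.
The ad break ends at 6:46 PM − 123 min = 4:43 PM.
The closing segment starts at 4:43 PM − 33 min = 4:10 PM.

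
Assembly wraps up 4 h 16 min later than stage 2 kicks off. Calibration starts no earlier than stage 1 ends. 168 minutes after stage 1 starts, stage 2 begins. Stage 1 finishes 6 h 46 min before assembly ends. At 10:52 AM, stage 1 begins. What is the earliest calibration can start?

Stage 2 starts at 10:52 AM + 168 min = 1:40 PM.
Assembly ends at 1:40 PM + 256 min = 5:56 PM.
Stage 1 ends at 5:56 PM − 406 min = 11:10 AM.
Calibration is bounded by stage 1, so the earliest it can start is 11:10 AM.

11:10 AM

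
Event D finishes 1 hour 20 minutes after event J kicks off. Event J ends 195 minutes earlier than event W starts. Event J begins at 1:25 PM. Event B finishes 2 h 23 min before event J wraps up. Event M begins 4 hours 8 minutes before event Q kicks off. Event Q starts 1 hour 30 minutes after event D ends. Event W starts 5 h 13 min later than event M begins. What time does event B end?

11:42 AM

Event D ends at 1:25 PM + 80 min = 2:45 PM.
Event Q starts at 2:45 PM + 90 min = 4:15 PM.
Event M starts at 4:15 PM − 248 min = 12:07 PM.
Event W starts at 12:07 PM + 313 min = 5:20 PM.
Event J ends at 5:20 PM − 195 min = 2:05 PM.
Event B ends at 2:05 PM − 143 min = 11:42 AM.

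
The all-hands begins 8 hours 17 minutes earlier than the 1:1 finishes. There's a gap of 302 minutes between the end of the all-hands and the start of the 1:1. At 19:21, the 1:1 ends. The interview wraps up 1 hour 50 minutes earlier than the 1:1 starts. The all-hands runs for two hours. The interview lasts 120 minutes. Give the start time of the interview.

The all-hands starts at 19:21 − 497 min = 11:04.
The all-hands ends at 11:04 + 120 min = 13:04.
The 1:1 starts at 13:04 + 302 min = 18:06.
The interview ends at 18:06 − 110 min = 16:16.
The interview starts at 16:16 − 120 min = 14:16.

14:16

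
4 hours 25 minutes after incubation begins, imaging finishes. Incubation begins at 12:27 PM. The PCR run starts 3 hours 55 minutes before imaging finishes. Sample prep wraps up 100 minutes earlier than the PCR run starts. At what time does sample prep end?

Imaging ends at 12:27 PM + 265 min = 4:52 PM.
The PCR run starts at 4:52 PM − 235 min = 12:57 PM.
Sample prep ends at 12:57 PM − 100 min = 11:17 AM.

11:17 AM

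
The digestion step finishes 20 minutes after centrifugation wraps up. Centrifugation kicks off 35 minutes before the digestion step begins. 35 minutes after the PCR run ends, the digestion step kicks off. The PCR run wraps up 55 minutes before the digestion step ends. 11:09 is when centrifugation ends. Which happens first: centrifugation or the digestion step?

The digestion step ends at 11:09 + 20 min = 11:29.
The PCR run ends at 11:29 − 55 min = 10:34.
The digestion step starts at 10:34 + 35 min = 11:09.
Centrifugation starts at 11:09 − 35 min = 10:34.
Centrifugation starts at 10:34 and the digestion step starts at 11:09, so centrifugation is first.

centrifugation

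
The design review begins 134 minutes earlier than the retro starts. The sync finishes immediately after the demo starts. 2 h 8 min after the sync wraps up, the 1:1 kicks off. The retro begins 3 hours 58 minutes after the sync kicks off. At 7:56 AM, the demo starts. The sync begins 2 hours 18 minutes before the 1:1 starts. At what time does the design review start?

The sync ends at 7:56 AM.
The 1:1 starts at 7:56 AM + 128 min = 10:04 AM.
The sync starts at 10:04 AM − 138 min = 7:46 AM.
The retro starts at 7:46 AM + 238 min = 11:44 AM.
The design review starts at 11:44 AM − 134 min = 9:30 AM.

9:30 AM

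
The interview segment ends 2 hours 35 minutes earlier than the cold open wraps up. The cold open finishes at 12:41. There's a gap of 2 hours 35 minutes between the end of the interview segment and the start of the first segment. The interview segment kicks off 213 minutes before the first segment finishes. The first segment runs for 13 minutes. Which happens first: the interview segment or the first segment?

the interview segment

The interview segment ends at 12:41 − 155 min = 10:06.
The first segment starts at 10:06 + 155 min = 12:41.
The first segment ends at 12:41 + 13 min = 12:54.
The interview segment starts at 12:54 − 213 min = 09:21.
The interview segment starts at 09:21 and the first segment starts at 12:41, so the interview segment is first.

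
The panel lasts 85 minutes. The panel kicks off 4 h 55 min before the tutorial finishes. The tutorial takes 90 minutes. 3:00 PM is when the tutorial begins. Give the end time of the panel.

The tutorial ends at 3:00 PM + 90 min = 4:30 PM.
The panel starts at 4:30 PM − 295 min = 11:35 AM.
The panel ends at 11:35 AM + 85 min = 1:00 PM.

1:00 PM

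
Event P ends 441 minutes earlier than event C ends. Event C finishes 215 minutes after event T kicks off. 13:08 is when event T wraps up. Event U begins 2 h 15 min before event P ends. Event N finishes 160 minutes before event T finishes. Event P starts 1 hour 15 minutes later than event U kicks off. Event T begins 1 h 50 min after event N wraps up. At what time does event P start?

07:32

Event N ends at 13:08 − 160 min = 10:28.
Event T starts at 10:28 + 110 min = 12:18.
Event C ends at 12:18 + 215 min = 15:53.
Event P ends at 15:53 − 441 min = 08:32.
Event U starts at 08:32 − 135 min = 06:17.
Event P starts at 06:17 + 75 min = 07:32.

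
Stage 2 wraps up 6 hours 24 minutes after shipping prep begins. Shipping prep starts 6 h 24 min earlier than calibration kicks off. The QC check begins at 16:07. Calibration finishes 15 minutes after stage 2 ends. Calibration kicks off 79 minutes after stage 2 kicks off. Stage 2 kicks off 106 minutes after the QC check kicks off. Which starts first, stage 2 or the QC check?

Stage 2 starts at 16:07 + 106 min = 17:53.
Stage 2 starts at 17:53 and the QC check starts at 16:07, so the QC check is first.

the QC check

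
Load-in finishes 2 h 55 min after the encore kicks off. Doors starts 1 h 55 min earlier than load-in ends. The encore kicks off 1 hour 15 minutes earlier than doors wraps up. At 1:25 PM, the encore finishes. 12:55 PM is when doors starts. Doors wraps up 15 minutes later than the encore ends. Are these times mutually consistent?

No

Doors ends at 1:25 PM + 15 min = 1:40 PM.
The encore starts at 1:40 PM − 75 min = 12:25 PM.
Load-in ends at 12:25 PM + 175 min = 3:20 PM.
Doors starts at 3:20 PM − 115 min = 1:25 PM.
But doors is also said to start at 12:55 PM — a 30-minute conflict.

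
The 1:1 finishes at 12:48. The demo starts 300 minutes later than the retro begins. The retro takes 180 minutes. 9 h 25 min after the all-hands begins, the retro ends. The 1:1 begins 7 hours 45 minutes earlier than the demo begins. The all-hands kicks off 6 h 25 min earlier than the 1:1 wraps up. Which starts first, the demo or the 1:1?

The all-hands starts at 12:48 − 385 min = 06:23.
The retro ends at 06:23 + 565 min = 15:48.
The retro starts at 15:48 − 180 min = 12:48.
The demo starts at 12:48 + 300 min = 17:48.
The 1:1 starts at 17:48 − 465 min = 10:03.
The demo starts at 17:48 and the 1:1 starts at 10:03, so the 1:1 is first.

the 1:1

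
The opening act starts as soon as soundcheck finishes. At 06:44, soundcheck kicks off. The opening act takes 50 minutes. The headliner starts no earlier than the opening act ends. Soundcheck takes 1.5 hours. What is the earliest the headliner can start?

09:04

Soundcheck ends at 06:44 + 90 min = 08:14.
So the opening act starts at 08:14.
The opening act ends at 08:14 + 50 min = 09:04.
The headliner is bounded by the opening act, so the earliest it can start is 09:04.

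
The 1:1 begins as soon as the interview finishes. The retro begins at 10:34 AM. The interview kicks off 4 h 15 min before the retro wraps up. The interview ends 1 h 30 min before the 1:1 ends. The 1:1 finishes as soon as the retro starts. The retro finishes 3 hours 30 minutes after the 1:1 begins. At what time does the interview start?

8:19 AM

The 1:1 ends at 10:34 AM.
The interview ends at 10:34 AM − 90 min = 9:04 AM.
So the 1:1 starts at 9:04 AM.
The retro ends at 9:04 AM + 210 min = 12:34 PM.
The interview starts at 12:34 PM − 255 min = 8:19 AM.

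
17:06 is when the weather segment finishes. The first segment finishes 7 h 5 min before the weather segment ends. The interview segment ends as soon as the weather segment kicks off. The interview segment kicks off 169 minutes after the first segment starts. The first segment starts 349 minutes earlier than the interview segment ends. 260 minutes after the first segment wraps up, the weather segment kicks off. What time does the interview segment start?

The first segment ends at 17:06 − 425 min = 10:01.
The weather segment starts at 10:01 + 260 min = 14:21.
So the interview segment ends at 14:21.
The first segment starts at 14:21 − 349 min = 08:32.
The interview segment starts at 08:32 + 169 min = 11:21.

11:21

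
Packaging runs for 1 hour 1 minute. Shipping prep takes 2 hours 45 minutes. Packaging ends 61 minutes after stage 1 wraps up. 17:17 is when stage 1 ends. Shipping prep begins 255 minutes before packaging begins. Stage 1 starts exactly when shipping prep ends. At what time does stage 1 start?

Packaging ends at 17:17 + 61 min = 18:18.
Packaging starts at 18:18 − 61 min = 17:17.
Shipping prep starts at 17:17 − 255 min = 13:02.
Shipping prep ends at 13:02 + 165 min = 15:47.
So stage 1 starts at 15:47.

15:47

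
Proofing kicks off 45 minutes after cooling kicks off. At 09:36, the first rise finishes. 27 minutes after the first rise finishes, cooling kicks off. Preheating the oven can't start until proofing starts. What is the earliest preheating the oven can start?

10:48

Cooling starts at 09:36 + 27 min = 10:03.
Proofing starts at 10:03 + 45 min = 10:48.
Preheating the oven is bounded by proofing, so the earliest it can start is 10:48.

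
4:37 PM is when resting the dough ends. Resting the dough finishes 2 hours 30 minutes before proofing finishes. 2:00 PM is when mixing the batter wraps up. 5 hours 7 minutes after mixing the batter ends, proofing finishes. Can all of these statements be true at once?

Proofing ends at 2:00 PM + 307 min = 7:07 PM.
Resting the dough ends at 7:07 PM − 150 min = 4:37 PM.
That matches the stated 4:37 PM, so the schedule is consistent.

Yes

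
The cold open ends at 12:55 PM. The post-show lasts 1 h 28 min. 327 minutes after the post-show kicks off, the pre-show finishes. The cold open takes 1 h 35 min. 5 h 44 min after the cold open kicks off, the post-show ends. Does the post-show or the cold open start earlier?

the cold open

The cold open starts at 12:55 PM − 95 min = 11:20 AM.
The post-show ends at 11:20 AM + 344 min = 5:04 PM.
The post-show starts at 5:04 PM − 88 min = 3:36 PM.
The post-show starts at 3:36 PM and the cold open starts at 11:20 AM, so the cold open is first.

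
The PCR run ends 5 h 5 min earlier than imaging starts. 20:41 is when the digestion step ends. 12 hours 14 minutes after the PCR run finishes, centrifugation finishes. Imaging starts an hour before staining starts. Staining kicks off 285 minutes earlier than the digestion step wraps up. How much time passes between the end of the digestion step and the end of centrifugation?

Staining starts at 20:41 − 285 min = 15:56.
Imaging starts at 15:56 − 60 min = 14:56.
The PCR run ends at 14:56 − 305 min = 09:51.
Centrifugation ends at 09:51 + 734 min = 22:05.
From 20:41 to 22:05 is 1 h 24 min.

1 h 24 min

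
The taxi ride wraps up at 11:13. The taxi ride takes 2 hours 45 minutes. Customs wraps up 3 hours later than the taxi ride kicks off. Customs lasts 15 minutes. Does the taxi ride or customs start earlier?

the taxi ride

The taxi ride starts at 11:13 − 165 min = 08:28.
Customs ends at 08:28 + 180 min = 11:28.
Customs starts at 11:28 − 15 min = 11:13.
The taxi ride starts at 08:28 and customs starts at 11:13, so the taxi ride is first.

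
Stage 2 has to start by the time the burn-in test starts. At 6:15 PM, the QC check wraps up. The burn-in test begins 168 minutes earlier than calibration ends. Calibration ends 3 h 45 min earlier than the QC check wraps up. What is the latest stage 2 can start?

Calibration ends at 6:15 PM − 225 min = 2:30 PM.
The burn-in test starts at 2:30 PM − 168 min = 11:42 AM.
Stage 2 is bounded by the burn-in test, so the latest it can start is 11:42 AM.

11:42 AM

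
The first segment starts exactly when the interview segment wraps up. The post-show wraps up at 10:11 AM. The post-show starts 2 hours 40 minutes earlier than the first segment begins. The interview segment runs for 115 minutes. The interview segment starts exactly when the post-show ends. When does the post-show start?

9:26 AM

The interview segment starts at 10:11 AM.
The interview segment ends at 10:11 AM + 115 min = 12:06 PM.
So the first segment starts at 12:06 PM.
The post-show starts at 12:06 PM − 160 min = 9:26 AM.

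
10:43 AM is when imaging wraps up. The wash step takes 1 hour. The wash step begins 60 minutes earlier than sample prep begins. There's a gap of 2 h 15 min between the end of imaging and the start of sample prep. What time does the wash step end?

Sample prep starts at 10:43 AM + 135 min = 12:58 PM.
The wash step starts at 12:58 PM − 60 min = 11:58 AM.
The wash step ends at 11:58 AM + 60 min = 12:58 PM.

12:58 PM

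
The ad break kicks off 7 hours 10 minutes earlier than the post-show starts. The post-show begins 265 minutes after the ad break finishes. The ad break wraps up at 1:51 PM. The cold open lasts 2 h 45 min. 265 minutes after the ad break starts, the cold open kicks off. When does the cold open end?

The post-show starts at 1:51 PM + 265 min = 6:16 PM.
The ad break starts at 6:16 PM − 430 min = 11:06 AM.
The cold open starts at 11:06 AM + 265 min = 3:31 PM.
The cold open ends at 3:31 PM + 165 min = 6:16 PM.

6:16 PM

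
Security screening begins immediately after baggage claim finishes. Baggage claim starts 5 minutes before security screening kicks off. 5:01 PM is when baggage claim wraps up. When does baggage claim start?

Security screening starts at 5:01 PM.
Baggage claim starts at 5:01 PM − 5 min = 4:56 PM.

4:56 PM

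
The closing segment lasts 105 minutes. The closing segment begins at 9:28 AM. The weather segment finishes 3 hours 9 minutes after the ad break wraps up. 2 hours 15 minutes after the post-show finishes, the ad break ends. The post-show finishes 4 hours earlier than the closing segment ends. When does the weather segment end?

The closing segment ends at 9:28 AM + 105 min = 11:13 AM.
The post-show ends at 11:13 AM − 240 min = 7:13 AM.
The ad break ends at 7:13 AM + 135 min = 9:28 AM.
The weather segment ends at 9:28 AM + 189 min = 12:37 PM.

12:37 PM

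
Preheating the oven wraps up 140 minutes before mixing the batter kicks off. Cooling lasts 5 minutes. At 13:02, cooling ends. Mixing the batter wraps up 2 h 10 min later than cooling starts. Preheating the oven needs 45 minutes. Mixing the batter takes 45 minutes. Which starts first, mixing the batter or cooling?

Cooling starts at 13:02 − 5 min = 12:57.
Mixing the batter ends at 12:57 + 130 min = 15:07.
Mixing the batter starts at 15:07 − 45 min = 14:22.
Mixing the batter starts at 14:22 and cooling starts at 12:57, so cooling is first.

cooling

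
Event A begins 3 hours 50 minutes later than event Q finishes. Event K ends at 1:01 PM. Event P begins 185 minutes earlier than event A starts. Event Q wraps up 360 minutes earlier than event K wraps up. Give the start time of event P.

7:46 AM

Event Q ends at 1:01 PM − 360 min = 7:01 AM.
Event A starts at 7:01 AM + 230 min = 10:51 AM.
Event P starts at 10:51 AM − 185 min = 7:46 AM.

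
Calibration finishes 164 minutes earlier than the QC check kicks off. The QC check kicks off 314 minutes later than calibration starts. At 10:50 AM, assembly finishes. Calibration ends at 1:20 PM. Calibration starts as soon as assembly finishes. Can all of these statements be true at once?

Yes

Calibration starts at 10:50 AM.
The QC check starts at 10:50 AM + 314 min = 4:04 PM.
Calibration ends at 4:04 PM − 164 min = 1:20 PM.
That matches the stated 1:20 PM, so the schedule is consistent.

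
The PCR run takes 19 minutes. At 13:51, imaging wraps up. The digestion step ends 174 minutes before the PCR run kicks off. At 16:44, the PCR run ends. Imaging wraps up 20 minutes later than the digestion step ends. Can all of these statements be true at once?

Yes

The PCR run starts at 16:44 − 19 min = 16:25.
The digestion step ends at 16:25 − 174 min = 13:31.
Imaging ends at 13:31 + 20 min = 13:51.
That matches the stated 13:51, so the schedule is consistent.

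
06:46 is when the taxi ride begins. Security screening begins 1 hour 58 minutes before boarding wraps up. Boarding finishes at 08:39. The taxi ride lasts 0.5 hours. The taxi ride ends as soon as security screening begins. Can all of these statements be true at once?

No

Security screening starts at 08:39 − 118 min = 06:41.
So the taxi ride ends at 06:41.
The taxi ride starts at 06:41 − 30 min = 06:11.
But the taxi ride is also said to start at 06:46 — a 35-minute conflict.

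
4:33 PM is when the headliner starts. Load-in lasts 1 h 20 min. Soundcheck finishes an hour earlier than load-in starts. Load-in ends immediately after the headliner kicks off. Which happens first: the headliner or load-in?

load-in

Load-in ends at 4:33 PM.
Load-in starts at 4:33 PM − 80 min = 3:13 PM.
The headliner starts at 4:33 PM and load-in starts at 3:13 PM, so load-in is first.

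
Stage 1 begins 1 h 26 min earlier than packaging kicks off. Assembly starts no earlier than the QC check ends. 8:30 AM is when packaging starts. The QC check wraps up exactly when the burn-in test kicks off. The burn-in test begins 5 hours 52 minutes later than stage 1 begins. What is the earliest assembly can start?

12:56 PM

Stage 1 starts at 8:30 AM − 86 min = 7:04 AM.
The burn-in test starts at 7:04 AM + 352 min = 12:56 PM.
So the QC check ends at 12:56 PM.
Assembly is bounded by the QC check, so the earliest it can start is 12:56 PM.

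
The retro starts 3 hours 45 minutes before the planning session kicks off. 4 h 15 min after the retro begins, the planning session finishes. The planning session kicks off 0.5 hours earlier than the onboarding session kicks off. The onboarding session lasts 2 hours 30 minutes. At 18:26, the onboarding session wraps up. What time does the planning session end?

15:56

The onboarding session starts at 18:26 − 150 min = 15:56.
The planning session starts at 15:56 − 30 min = 15:26.
The retro starts at 15:26 − 225 min = 11:41.
The planning session ends at 11:41 + 255 min = 15:56.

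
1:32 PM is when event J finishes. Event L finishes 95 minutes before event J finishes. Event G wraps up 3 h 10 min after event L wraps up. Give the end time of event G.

Event L ends at 1:32 PM − 95 min = 11:57 AM.
Event G ends at 11:57 AM + 190 min = 3:07 PM.

3:07 PM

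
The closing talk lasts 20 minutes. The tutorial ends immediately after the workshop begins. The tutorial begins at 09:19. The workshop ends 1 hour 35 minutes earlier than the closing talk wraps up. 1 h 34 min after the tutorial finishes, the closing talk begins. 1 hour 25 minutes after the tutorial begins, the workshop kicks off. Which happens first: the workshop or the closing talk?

The workshop starts at 09:19 + 85 min = 10:44.
So the tutorial ends at 10:44.
The closing talk starts at 10:44 + 94 min = 12:18.
The workshop starts at 10:44 and the closing talk starts at 12:18, so the workshop is first.

the workshop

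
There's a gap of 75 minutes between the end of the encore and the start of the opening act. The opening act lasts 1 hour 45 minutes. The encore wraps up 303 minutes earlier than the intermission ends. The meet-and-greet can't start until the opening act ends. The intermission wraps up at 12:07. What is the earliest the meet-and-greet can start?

The encore ends at 12:07 − 303 min = 07:04.
The opening act starts at 07:04 + 75 min = 08:19.
The opening act ends at 08:19 + 105 min = 10:04.
The meet-and-greet is bounded by the opening act, so the earliest it can start is 10:04.

10:04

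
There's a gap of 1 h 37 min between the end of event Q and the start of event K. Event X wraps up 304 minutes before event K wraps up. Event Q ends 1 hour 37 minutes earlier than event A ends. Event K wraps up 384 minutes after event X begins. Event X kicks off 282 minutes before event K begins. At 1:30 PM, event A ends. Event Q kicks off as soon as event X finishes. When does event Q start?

10:08 AM

Event Q ends at 1:30 PM − 97 min = 11:53 AM.
Event K starts at 11:53 AM + 97 min = 1:30 PM.
Event X starts at 1:30 PM − 282 min = 8:48 AM.
Event K ends at 8:48 AM + 384 min = 3:12 PM.
Event X ends at 3:12 PM − 304 min = 10:08 AM.
So event Q starts at 10:08 AM.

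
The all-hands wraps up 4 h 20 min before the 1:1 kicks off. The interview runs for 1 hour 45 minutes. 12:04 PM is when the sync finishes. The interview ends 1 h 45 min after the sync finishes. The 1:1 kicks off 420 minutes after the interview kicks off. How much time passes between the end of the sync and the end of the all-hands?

2 h 40 min

The interview ends at 12:04 PM + 105 min = 1:49 PM.
The interview starts at 1:49 PM − 105 min = 12:04 PM.
The 1:1 starts at 12:04 PM + 420 min = 7:04 PM.
The all-hands ends at 7:04 PM − 260 min = 2:44 PM.
From 12:04 PM to 2:44 PM is 2 h 40 min.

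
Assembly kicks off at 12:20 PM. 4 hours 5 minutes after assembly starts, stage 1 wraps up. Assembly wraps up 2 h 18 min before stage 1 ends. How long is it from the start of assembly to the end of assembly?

107 minutes

Stage 1 ends at 12:20 PM + 245 min = 4:25 PM.
Assembly ends at 4:25 PM − 138 min = 2:07 PM.
From 12:20 PM to 2:07 PM is 107 minutes.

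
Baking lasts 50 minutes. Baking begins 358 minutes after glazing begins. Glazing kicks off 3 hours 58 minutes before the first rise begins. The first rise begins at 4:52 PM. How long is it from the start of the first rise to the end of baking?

Glazing starts at 4:52 PM − 238 min = 12:54 PM.
Baking starts at 12:54 PM + 358 min = 6:52 PM.
Baking ends at 6:52 PM + 50 min = 7:42 PM.
From 4:52 PM to 7:42 PM is 2 hours 50 minutes.

2 hours 50 minutes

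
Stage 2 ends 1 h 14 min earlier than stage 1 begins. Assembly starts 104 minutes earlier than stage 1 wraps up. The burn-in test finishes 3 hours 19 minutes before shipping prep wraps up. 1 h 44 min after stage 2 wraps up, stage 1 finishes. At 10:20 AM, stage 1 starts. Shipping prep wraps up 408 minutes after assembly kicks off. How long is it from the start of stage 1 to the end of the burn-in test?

2 hours 15 minutes

Stage 2 ends at 10:20 AM − 74 min = 9:06 AM.
Stage 1 ends at 9:06 AM + 104 min = 10:50 AM.
Assembly starts at 10:50 AM − 104 min = 9:06 AM.
Shipping prep ends at 9:06 AM + 408 min = 3:54 PM.
The burn-in test ends at 3:54 PM − 199 min = 12:35 PM.
From 10:20 AM to 12:35 PM is 2 hours 15 minutes.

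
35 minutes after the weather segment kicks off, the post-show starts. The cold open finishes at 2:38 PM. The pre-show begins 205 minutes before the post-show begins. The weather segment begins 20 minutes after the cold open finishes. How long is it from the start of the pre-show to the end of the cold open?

150 minutes

The weather segment starts at 2:38 PM + 20 min = 2:58 PM.
The post-show starts at 2:58 PM + 35 min = 3:33 PM.
The pre-show starts at 3:33 PM − 205 min = 12:08 PM.
From 12:08 PM to 2:38 PM is 150 minutes.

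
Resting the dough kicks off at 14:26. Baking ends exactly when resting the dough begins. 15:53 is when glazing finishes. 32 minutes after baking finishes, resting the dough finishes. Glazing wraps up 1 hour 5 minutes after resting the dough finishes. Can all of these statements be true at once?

Baking ends at 14:26.
Resting the dough ends at 14:26 + 32 min = 14:58.
Glazing ends at 14:58 + 65 min = 16:03.
But glazing is also said to end at 15:53 — a 10-minute conflict.

No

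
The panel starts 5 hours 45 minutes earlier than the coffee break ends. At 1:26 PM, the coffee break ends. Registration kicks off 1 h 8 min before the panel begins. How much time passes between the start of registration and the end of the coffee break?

6 hours 53 minutes

The panel starts at 1:26 PM − 345 min = 7:41 AM.
Registration starts at 7:41 AM − 68 min = 6:33 AM.
From 6:33 AM to 1:26 PM is 6 hours 53 minutes.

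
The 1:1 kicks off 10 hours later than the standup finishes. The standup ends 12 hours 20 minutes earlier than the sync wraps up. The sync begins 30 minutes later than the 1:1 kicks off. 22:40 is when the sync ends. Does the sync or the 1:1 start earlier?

the 1:1

The standup ends at 22:40 − 740 min = 10:20.
The 1:1 starts at 10:20 + 600 min = 20:20.
The sync starts at 20:20 + 30 min = 20:50.
The sync starts at 20:50 and the 1:1 starts at 20:20, so the 1:1 is first.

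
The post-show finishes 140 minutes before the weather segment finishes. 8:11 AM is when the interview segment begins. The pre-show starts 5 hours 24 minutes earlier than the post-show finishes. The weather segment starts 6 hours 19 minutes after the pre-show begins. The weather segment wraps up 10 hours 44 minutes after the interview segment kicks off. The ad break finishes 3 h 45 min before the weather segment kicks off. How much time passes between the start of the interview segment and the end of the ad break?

5 h 34 min

The weather segment ends at 8:11 AM + 644 min = 6:55 PM.
The post-show ends at 6:55 PM − 140 min = 4:35 PM.
The pre-show starts at 4:35 PM − 324 min = 11:11 AM.
The weather segment starts at 11:11 AM + 379 min = 5:30 PM.
The ad break ends at 5:30 PM − 225 min = 1:45 PM.
From 8:11 AM to 1:45 PM is 5 h 34 min.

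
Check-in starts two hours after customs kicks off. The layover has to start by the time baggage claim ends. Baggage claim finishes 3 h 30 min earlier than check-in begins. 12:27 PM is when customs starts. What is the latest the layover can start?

Check-in starts at 12:27 PM + 120 min = 2:27 PM.
Baggage claim ends at 2:27 PM − 210 min = 10:57 AM.
The layover is bounded by baggage claim, so the latest it can start is 10:57 AM.

10:57 AM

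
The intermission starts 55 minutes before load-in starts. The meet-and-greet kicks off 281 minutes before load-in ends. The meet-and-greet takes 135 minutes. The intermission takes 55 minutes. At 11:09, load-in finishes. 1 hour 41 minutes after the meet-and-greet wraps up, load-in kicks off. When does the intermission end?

The meet-and-greet starts at 11:09 − 281 min = 06:28.
The meet-and-greet ends at 06:28 + 135 min = 08:43.
Load-in starts at 08:43 + 101 min = 10:24.
The intermission starts at 10:24 − 55 min = 09:29.
The intermission ends at 09:29 + 55 min = 10:24.

10:24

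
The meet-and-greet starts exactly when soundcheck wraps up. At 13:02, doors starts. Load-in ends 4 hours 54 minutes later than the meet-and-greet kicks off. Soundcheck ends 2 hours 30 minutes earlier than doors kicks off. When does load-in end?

Soundcheck ends at 13:02 − 150 min = 10:32.
So the meet-and-greet starts at 10:32.
Load-in ends at 10:32 + 294 min = 15:26.

15:26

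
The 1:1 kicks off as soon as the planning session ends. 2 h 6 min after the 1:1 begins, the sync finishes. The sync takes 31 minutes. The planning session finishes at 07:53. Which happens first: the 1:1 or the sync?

the 1:1

The 1:1 starts at 07:53.
The sync ends at 07:53 + 126 min = 09:59.
The sync starts at 09:59 − 31 min = 09:28.
The 1:1 starts at 07:53 and the sync starts at 09:28, so the 1:1 is first.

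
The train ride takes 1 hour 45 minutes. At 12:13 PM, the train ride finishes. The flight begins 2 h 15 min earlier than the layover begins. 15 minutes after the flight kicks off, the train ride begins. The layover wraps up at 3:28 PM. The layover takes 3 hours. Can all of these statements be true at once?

The layover starts at 3:28 PM − 180 min = 12:28 PM.
The flight starts at 12:28 PM − 135 min = 10:13 AM.
The train ride starts at 10:13 AM + 15 min = 10:28 AM.
The train ride ends at 10:28 AM + 105 min = 12:13 PM.
That matches the stated 12:13 PM, so the schedule is consistent.

Yes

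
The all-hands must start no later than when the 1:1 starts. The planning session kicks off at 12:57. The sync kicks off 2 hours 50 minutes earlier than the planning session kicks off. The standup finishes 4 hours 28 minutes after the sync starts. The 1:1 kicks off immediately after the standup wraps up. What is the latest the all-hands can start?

The sync starts at 12:57 − 170 min = 10:07.
The standup ends at 10:07 + 268 min = 14:35.
So the 1:1 starts at 14:35.
The all-hands is bounded by the 1:1, so the latest it can start is 14:35.

14:35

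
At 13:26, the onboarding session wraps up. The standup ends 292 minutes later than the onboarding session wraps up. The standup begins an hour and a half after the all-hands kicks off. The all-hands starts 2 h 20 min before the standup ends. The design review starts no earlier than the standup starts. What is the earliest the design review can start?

17:28

The standup ends at 13:26 + 292 min = 18:18.
The all-hands starts at 18:18 − 140 min = 15:58.
The standup starts at 15:58 + 90 min = 17:28.
The design review is bounded by the standup, so the earliest it can start is 17:28.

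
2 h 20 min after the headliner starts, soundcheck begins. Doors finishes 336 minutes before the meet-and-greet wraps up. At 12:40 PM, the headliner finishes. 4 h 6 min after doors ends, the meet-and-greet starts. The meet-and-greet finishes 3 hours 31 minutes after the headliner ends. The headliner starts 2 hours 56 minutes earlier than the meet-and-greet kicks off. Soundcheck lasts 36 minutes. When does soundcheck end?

The meet-and-greet ends at 12:40 PM + 211 min = 4:11 PM.
Doors ends at 4:11 PM − 336 min = 10:35 AM.
The meet-and-greet starts at 10:35 AM + 246 min = 2:41 PM.
The headliner starts at 2:41 PM − 176 min = 11:45 AM.
Soundcheck starts at 11:45 AM + 140 min = 2:05 PM.
Soundcheck ends at 2:05 PM + 36 min = 2:41 PM.

2:41 PM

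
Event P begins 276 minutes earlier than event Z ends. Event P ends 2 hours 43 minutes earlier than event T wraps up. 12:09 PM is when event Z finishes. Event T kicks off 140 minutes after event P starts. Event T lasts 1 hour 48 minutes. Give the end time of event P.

Event P starts at 12:09 PM − 276 min = 7:33 AM.
Event T starts at 7:33 AM + 140 min = 9:53 AM.
Event T ends at 9:53 AM + 108 min = 11:41 AM.
Event P ends at 11:41 AM − 163 min = 8:58 AM.

8:58 AM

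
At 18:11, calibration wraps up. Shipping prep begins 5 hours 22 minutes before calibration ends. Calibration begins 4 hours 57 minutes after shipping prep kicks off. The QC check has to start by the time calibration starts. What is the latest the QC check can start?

Shipping prep starts at 18:11 − 322 min = 12:49.
Calibration starts at 12:49 + 297 min = 17:46.
The QC check is bounded by calibration, so the latest it can start is 17:46.

17:46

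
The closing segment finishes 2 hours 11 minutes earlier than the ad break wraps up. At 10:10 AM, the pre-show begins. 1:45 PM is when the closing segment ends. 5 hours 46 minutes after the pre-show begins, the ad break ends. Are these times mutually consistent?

The ad break ends at 10:10 AM + 346 min = 3:56 PM.
The closing segment ends at 3:56 PM − 131 min = 1:45 PM.
That matches the stated 1:45 PM, so the schedule is consistent.

Yes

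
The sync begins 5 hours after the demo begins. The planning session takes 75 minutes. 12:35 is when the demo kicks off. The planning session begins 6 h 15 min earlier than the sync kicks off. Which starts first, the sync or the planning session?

the planning session

The sync starts at 12:35 + 300 min = 17:35.
The planning session starts at 17:35 − 375 min = 11:20.
The sync starts at 17:35 and the planning session starts at 11:20, so the planning session is first.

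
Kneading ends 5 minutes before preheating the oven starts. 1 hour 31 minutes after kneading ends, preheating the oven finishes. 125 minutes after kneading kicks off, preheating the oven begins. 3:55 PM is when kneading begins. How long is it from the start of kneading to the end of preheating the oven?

211 minutes

Preheating the oven starts at 3:55 PM + 125 min = 6:00 PM.
Kneading ends at 6:00 PM − 5 min = 5:55 PM.
Preheating the oven ends at 5:55 PM + 91 min = 7:26 PM.
From 3:55 PM to 7:26 PM is 211 minutes.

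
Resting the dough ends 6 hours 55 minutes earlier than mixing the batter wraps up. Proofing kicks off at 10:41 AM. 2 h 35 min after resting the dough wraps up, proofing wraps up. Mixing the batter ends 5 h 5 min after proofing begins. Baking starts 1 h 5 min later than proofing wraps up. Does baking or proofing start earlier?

Mixing the batter ends at 10:41 AM + 305 min = 3:46 PM.
Resting the dough ends at 3:46 PM − 415 min = 8:51 AM.
Proofing ends at 8:51 AM + 155 min = 11:26 AM.
Baking starts at 11:26 AM + 65 min = 12:31 PM.
Baking starts at 12:31 PM and proofing starts at 10:41 AM, so proofing is first.

proofing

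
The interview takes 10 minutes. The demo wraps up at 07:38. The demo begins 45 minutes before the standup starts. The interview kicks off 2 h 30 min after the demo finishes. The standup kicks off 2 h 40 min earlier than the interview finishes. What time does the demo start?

06:53

The interview starts at 07:38 + 150 min = 10:08.
The interview ends at 10:08 + 10 min = 10:18.
The standup starts at 10:18 − 160 min = 07:38.
The demo starts at 07:38 − 45 min = 06:53.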